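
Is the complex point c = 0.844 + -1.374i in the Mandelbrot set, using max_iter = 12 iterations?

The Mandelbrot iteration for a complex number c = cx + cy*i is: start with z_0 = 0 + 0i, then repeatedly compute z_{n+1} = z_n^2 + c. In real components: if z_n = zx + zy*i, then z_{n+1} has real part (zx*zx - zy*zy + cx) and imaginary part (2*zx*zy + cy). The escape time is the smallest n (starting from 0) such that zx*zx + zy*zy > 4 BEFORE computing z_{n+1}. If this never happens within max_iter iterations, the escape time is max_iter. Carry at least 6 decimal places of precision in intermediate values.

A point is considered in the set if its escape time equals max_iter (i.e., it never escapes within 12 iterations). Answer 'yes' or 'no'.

Answer: no

Derivation:
z_0 = 0 + 0i, c = 0.8440 + -1.3740i
Iter 1: z = 0.8440 + -1.3740i, |z|^2 = 2.6002
Iter 2: z = -0.3315 + -3.6933i, |z|^2 = 13.7505
Escaped at iteration 2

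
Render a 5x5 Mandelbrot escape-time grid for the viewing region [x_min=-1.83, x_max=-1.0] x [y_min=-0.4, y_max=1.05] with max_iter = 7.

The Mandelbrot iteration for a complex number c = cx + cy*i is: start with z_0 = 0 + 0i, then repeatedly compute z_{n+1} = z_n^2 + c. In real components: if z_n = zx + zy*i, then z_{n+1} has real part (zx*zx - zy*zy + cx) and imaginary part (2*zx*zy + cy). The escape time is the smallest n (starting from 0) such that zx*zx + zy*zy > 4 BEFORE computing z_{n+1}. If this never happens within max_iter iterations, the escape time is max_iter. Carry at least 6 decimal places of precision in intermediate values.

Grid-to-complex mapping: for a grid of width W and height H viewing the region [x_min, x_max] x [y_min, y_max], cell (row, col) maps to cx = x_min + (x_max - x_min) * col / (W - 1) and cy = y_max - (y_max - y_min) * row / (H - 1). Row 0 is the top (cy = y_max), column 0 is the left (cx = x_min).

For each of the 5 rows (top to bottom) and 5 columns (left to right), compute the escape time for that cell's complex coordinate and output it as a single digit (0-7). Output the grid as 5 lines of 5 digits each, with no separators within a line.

Answer: 12333
23334
34577
67777
33477

Derivation:
(row=0, col=0): c = -1.8300 + 1.0500i → escape time 1
(row=0, col=1): c = -1.6225 + 1.0500i → escape time 2
(row=0, col=2): c = -1.4150 + 1.0500i → escape time 3
(row=0, col=3): c = -1.2075 + 1.0500i → escape time 3
(row=0, col=4): c = -1.0000 + 1.0500i → escape time 3
(row=1, col=0): c = -1.8300 + 0.6875i → escape time 2
(row=1, col=1): c = -1.6225 + 0.6875i → escape time 3
(row=1, col=2): c = -1.4150 + 0.6875i → escape time 3
(row=1, col=3): c = -1.2075 + 0.6875i → escape time 3
(row=1, col=4): c = -1.0000 + 0.6875i → escape time 4
(row=2, col=0): c = -1.8300 + 0.3250i → escape time 3
(row=2, col=1): c = -1.6225 + 0.3250i → escape time 4
(row=2, col=2): c = -1.4150 + 0.3250i → escape time 5
(row=2, col=3): c = -1.2075 + 0.3250i → escape time 7
(row=2, col=4): c = -1.0000 + 0.3250i → escape time 7
(row=3, col=0): c = -1.8300 + -0.0375i → escape time 6
(row=3, col=1): c = -1.6225 + -0.0375i → escape time 7
(row=3, col=2): c = -1.4150 + -0.0375i → escape time 7
(row=3, col=3): c = -1.2075 + -0.0375i → escape time 7
(row=3, col=4): c = -1.0000 + -0.0375i → escape time 7
(row=4, col=0): c = -1.8300 + -0.4000i → escape time 3
(row=4, col=1): c = -1.6225 + -0.4000i → escape time 3
(row=4, col=2): c = -1.4150 + -0.4000i → escape time 4
(row=4, col=3): c = -1.2075 + -0.4000i → escape time 7
(row=4, col=4): c = -1.0000 + -0.4000i → escape time 7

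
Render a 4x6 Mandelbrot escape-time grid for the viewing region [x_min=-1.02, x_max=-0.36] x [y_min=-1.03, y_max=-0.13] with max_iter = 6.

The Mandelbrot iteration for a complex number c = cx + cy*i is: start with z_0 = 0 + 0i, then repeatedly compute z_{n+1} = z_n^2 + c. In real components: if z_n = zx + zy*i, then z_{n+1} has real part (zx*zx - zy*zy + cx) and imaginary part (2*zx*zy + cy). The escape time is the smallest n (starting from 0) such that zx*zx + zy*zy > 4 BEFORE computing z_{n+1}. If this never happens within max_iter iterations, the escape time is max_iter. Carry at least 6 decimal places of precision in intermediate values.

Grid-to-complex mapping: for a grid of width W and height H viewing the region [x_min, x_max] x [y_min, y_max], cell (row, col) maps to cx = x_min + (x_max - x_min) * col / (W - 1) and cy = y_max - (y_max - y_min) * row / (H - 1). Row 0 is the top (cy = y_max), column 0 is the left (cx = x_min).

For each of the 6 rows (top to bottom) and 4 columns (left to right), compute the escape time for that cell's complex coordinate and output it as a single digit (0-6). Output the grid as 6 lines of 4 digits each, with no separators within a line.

(row=0, col=0): c = -1.0200 + -0.1300i → escape time 6
(row=0, col=1): c = -0.8000 + -0.1300i → escape time 6
(row=0, col=2): c = -0.5800 + -0.1300i → escape time 6
(row=0, col=3): c = -0.3600 + -0.1300i → escape time 6
(row=1, col=0): c = -1.0200 + -0.3100i → escape time 6
(row=1, col=1): c = -0.8000 + -0.3100i → escape time 6
(row=1, col=2): c = -0.5800 + -0.3100i → escape time 6
(row=1, col=3): c = -0.3600 + -0.3100i → escape time 6
(row=2, col=0): c = -1.0200 + -0.4900i → escape time 5
(row=2, col=1): c = -0.8000 + -0.4900i → escape time 6
(row=2, col=2): c = -0.5800 + -0.4900i → escape time 6
(row=2, col=3): c = -0.3600 + -0.4900i → escape time 6
(row=3, col=0): c = -1.0200 + -0.6700i → escape time 4
(row=3, col=1): c = -0.8000 + -0.6700i → escape time 5
(row=3, col=2): c = -0.5800 + -0.6700i → escape time 6
(row=3, col=3): c = -0.3600 + -0.6700i → escape time 6
(row=4, col=0): c = -1.0200 + -0.8500i → escape time 3
(row=4, col=1): c = -0.8000 + -0.8500i → escape time 4
(row=4, col=2): c = -0.5800 + -0.8500i → escape time 4
(row=4, col=3): c = -0.3600 + -0.8500i → escape time 6
(row=5, col=0): c = -1.0200 + -1.0300i → escape time 3
(row=5, col=1): c = -0.8000 + -1.0300i → escape time 3
(row=5, col=2): c = -0.5800 + -1.0300i → escape time 4
(row=5, col=3): c = -0.3600 + -1.0300i → escape time 4

Answer: 6666
6666
5666
4566
3446
3344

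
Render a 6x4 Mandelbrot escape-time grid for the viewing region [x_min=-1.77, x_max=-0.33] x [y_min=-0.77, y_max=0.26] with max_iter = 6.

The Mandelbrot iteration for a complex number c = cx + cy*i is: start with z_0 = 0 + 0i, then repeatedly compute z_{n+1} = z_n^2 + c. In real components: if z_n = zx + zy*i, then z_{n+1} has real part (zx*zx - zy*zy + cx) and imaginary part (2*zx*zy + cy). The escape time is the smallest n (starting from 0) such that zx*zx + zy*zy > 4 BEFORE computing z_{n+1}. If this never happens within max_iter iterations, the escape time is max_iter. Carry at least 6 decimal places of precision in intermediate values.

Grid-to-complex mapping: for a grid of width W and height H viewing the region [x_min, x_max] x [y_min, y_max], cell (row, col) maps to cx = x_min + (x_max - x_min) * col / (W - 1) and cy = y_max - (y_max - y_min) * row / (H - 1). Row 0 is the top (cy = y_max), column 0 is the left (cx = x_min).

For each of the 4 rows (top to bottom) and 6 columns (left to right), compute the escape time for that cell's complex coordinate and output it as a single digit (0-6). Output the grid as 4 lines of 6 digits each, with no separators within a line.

(row=0, col=0): c = -1.7700 + 0.2600i → escape time 4
(row=0, col=1): c = -1.4820 + 0.2600i → escape time 5
(row=0, col=2): c = -1.1940 + 0.2600i → escape time 6
(row=0, col=3): c = -0.9060 + 0.2600i → escape time 6
(row=0, col=4): c = -0.6180 + 0.2600i → escape time 6
(row=0, col=5): c = -0.3300 + 0.2600i → escape time 6
(row=1, col=0): c = -1.7700 + -0.0833i → escape time 4
(row=1, col=1): c = -1.4820 + -0.0833i → escape time 6
(row=1, col=2): c = -1.1940 + -0.0833i → escape time 6
(row=1, col=3): c = -0.9060 + -0.0833i → escape time 6
(row=1, col=4): c = -0.6180 + -0.0833i → escape time 6
(row=1, col=5): c = -0.3300 + -0.0833i → escape time 6
(row=2, col=0): c = -1.7700 + -0.4267i → escape time 3
(row=2, col=1): c = -1.4820 + -0.4267i → escape time 4
(row=2, col=2): c = -1.1940 + -0.4267i → escape time 6
(row=2, col=3): c = -0.9060 + -0.4267i → escape time 6
(row=2, col=4): c = -0.6180 + -0.4267i → escape time 6
(row=2, col=5): c = -0.3300 + -0.4267i → escape time 6
(row=3, col=0): c = -1.7700 + -0.7700i → escape time 2
(row=3, col=1): c = -1.4820 + -0.7700i → escape time 3
(row=3, col=2): c = -1.1940 + -0.7700i → escape time 3
(row=3, col=3): c = -0.9060 + -0.7700i → escape time 4
(row=3, col=4): c = -0.6180 + -0.7700i → escape time 5
(row=3, col=5): c = -0.3300 + -0.7700i → escape time 6

Answer: 456666
466666
346666
233456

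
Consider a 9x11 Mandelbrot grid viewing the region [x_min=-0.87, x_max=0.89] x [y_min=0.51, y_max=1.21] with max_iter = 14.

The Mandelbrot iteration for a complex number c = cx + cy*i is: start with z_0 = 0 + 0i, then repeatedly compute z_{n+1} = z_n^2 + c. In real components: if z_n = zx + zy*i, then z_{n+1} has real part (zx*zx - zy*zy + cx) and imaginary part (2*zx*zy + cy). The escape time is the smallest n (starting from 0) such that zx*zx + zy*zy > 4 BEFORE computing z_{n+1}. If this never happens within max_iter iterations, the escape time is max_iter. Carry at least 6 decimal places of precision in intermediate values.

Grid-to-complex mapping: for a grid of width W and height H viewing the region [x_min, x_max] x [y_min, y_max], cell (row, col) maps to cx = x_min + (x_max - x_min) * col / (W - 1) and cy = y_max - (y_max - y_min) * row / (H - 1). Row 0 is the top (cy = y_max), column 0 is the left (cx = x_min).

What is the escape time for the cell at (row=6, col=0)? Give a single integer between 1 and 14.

z_0 = 0 + 0i, c = -0.8700 + 0.7900i
Iter 1: z = -0.8700 + 0.7900i, |z|^2 = 1.3810
Iter 2: z = -0.7372 + -0.5846i, |z|^2 = 0.8852
Iter 3: z = -0.6683 + 1.6519i, |z|^2 = 3.1755
Iter 4: z = -3.1523 + -1.4180i, |z|^2 = 11.9474
Escaped at iteration 4

Answer: 4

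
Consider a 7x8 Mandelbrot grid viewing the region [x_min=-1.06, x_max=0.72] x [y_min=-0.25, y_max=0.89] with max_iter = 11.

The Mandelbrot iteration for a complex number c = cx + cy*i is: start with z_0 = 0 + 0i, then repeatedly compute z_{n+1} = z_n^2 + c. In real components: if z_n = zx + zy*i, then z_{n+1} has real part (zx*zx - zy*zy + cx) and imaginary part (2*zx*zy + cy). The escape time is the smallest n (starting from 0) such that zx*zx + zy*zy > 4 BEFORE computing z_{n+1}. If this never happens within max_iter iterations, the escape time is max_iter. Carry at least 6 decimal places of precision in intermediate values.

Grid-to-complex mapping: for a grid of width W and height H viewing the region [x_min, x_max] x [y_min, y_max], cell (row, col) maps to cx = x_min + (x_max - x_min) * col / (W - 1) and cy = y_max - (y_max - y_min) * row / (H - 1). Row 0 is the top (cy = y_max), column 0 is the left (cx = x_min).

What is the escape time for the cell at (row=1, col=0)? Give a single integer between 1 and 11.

z_0 = 0 + 0i, c = -1.0600 + 0.7271i
Iter 1: z = -1.0600 + 0.7271i, |z|^2 = 1.6523
Iter 2: z = -0.4651 + -0.8144i, |z|^2 = 0.8796
Iter 3: z = -1.5069 + 1.4848i, |z|^2 = 4.4752
Escaped at iteration 3

Answer: 3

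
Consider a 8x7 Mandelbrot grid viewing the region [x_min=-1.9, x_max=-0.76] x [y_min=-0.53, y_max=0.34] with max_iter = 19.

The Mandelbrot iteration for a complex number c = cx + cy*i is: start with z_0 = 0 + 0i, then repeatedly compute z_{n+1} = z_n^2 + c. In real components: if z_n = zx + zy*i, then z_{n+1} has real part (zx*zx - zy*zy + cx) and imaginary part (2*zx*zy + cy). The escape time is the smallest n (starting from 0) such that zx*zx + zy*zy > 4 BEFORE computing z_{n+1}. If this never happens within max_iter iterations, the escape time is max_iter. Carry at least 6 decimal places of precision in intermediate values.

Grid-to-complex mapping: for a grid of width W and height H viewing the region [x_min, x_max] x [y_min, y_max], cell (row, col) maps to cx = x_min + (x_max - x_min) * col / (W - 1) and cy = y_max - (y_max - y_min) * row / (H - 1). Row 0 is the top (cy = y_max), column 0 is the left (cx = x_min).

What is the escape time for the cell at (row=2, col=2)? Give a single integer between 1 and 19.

Answer: 8

Derivation:
z_0 = 0 + 0i, c = -1.5743 + 0.0500i
Iter 1: z = -1.5743 + 0.0500i, |z|^2 = 2.4809
Iter 2: z = 0.9016 + -0.1074i, |z|^2 = 0.8244
Iter 3: z = -0.7730 + -0.1437i, |z|^2 = 0.6181
Iter 4: z = -0.9975 + 0.2722i, |z|^2 = 1.0690
Iter 5: z = -0.6534 + -0.4930i, |z|^2 = 0.6700
Iter 6: z = -1.3903 + 0.6942i, |z|^2 = 2.4150
Iter 7: z = -0.1232 + -1.8804i, |z|^2 = 3.5511
Iter 8: z = -5.0950 + 0.5133i, |z|^2 = 26.2228
Escaped at iteration 8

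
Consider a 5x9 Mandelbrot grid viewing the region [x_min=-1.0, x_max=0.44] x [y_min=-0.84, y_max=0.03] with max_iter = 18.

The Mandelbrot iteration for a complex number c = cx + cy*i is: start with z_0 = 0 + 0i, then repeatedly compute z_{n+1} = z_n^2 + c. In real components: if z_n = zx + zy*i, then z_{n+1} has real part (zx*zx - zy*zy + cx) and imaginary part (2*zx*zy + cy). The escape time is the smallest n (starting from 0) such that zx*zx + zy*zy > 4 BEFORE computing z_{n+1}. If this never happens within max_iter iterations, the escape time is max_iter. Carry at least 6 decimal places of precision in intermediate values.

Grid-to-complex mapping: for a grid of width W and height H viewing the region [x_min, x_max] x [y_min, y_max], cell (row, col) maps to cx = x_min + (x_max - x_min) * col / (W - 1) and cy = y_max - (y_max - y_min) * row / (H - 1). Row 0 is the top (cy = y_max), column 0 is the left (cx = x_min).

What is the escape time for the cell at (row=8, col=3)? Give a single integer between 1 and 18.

Answer: 6

Derivation:
z_0 = 0 + 0i, c = 0.0800 + -0.8400i
Iter 1: z = 0.0800 + -0.8400i, |z|^2 = 0.7120
Iter 2: z = -0.6192 + -0.9744i, |z|^2 = 1.3329
Iter 3: z = -0.4860 + 0.3667i, |z|^2 = 0.3707
Iter 4: z = 0.1818 + -1.1965i, |z|^2 = 1.4646
Iter 5: z = -1.3185 + -1.2750i, |z|^2 = 3.3640
Iter 6: z = 0.1928 + 2.5221i, |z|^2 = 6.3980
Escaped at iteration 6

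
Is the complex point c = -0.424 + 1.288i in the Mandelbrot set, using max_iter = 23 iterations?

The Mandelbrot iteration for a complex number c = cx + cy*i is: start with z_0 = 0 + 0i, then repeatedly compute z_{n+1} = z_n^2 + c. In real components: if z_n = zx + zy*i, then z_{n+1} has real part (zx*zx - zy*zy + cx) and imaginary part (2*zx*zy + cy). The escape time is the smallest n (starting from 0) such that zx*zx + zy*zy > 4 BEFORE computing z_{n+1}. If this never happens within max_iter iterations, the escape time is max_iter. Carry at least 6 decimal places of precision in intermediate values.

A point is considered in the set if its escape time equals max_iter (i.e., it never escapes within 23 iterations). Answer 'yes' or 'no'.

z_0 = 0 + 0i, c = -0.4240 + 1.2880i
Iter 1: z = -0.4240 + 1.2880i, |z|^2 = 1.8387
Iter 2: z = -1.9032 + 0.1958i, |z|^2 = 3.6604
Iter 3: z = 3.1597 + 0.5428i, |z|^2 = 10.2785
Escaped at iteration 3

Answer: no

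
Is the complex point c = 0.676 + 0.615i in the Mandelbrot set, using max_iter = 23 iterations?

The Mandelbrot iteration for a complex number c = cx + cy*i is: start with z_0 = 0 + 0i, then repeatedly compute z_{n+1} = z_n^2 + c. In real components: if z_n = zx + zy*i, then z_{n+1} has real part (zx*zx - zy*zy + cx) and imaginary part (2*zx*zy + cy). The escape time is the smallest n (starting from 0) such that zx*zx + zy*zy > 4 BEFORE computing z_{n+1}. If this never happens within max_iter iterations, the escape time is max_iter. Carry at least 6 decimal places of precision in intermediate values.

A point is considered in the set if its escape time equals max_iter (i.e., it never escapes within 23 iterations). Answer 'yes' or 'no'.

Answer: no

Derivation:
z_0 = 0 + 0i, c = 0.6760 + 0.6150i
Iter 1: z = 0.6760 + 0.6150i, |z|^2 = 0.8352
Iter 2: z = 0.7548 + 1.4465i, |z|^2 = 2.6620
Iter 3: z = -0.8467 + 2.7985i, |z|^2 = 8.5482
Escaped at iteration 3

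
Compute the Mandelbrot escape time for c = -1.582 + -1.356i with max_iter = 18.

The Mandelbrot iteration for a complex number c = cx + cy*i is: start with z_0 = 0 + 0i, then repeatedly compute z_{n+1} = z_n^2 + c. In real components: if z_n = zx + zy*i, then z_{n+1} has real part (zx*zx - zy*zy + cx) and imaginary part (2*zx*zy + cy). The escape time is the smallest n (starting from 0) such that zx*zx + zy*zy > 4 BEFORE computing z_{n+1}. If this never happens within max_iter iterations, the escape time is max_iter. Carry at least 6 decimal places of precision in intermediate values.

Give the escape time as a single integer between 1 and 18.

Answer: 1

Derivation:
z_0 = 0 + 0i, c = -1.5820 + -1.3560i
Iter 1: z = -1.5820 + -1.3560i, |z|^2 = 4.3415
Escaped at iteration 1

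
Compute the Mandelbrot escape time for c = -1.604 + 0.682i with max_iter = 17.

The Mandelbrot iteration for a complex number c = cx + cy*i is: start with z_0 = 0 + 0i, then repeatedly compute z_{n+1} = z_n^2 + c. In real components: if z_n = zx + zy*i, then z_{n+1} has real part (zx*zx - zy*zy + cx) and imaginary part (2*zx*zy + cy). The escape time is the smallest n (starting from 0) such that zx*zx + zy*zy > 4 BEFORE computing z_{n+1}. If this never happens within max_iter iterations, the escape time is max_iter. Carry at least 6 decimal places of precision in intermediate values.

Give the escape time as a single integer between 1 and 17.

z_0 = 0 + 0i, c = -1.6040 + 0.6820i
Iter 1: z = -1.6040 + 0.6820i, |z|^2 = 3.0379
Iter 2: z = 0.5037 + -1.5059i, |z|^2 = 2.5213
Iter 3: z = -3.6179 + -0.8350i, |z|^2 = 13.7864
Escaped at iteration 3

Answer: 3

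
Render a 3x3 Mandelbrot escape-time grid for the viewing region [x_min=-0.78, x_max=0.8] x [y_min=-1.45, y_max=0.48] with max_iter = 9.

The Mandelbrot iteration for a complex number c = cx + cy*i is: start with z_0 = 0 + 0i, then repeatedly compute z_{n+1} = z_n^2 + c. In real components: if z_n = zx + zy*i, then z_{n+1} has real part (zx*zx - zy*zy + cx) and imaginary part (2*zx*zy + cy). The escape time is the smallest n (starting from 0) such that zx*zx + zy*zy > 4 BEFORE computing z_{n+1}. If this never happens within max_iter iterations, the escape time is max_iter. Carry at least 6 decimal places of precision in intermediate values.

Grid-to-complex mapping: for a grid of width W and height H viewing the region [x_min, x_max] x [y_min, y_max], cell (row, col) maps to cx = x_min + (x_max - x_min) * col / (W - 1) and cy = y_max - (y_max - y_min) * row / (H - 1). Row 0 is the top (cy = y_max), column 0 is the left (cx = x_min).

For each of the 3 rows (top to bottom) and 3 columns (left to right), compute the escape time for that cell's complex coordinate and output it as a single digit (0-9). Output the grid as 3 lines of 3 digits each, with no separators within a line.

(row=0, col=0): c = -0.7800 + 0.4800i → escape time 6
(row=0, col=1): c = 0.0100 + 0.4800i → escape time 9
(row=0, col=2): c = 0.8000 + 0.4800i → escape time 3
(row=1, col=0): c = -0.7800 + -0.4850i → escape time 6
(row=1, col=1): c = 0.0100 + -0.4850i → escape time 9
(row=1, col=2): c = 0.8000 + -0.4850i → escape time 3
(row=2, col=0): c = -0.7800 + -1.4500i → escape time 2
(row=2, col=1): c = 0.0100 + -1.4500i → escape time 2
(row=2, col=2): c = 0.8000 + -1.4500i → escape time 2

Answer: 693
693
222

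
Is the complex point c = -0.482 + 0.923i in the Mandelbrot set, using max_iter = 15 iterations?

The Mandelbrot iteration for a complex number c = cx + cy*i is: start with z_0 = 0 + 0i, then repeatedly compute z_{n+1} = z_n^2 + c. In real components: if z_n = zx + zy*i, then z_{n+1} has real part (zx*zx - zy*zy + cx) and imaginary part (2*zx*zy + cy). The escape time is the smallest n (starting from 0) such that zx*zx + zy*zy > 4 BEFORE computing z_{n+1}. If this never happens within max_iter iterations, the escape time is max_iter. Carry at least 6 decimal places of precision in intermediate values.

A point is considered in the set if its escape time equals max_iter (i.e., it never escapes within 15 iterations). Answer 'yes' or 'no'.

z_0 = 0 + 0i, c = -0.4820 + 0.9230i
Iter 1: z = -0.4820 + 0.9230i, |z|^2 = 1.0843
Iter 2: z = -1.1016 + 0.0332i, |z|^2 = 1.2146
Iter 3: z = 0.7304 + 0.8498i, |z|^2 = 1.2557
Iter 4: z = -0.6706 + 2.1644i, |z|^2 = 5.1345
Escaped at iteration 4

Answer: no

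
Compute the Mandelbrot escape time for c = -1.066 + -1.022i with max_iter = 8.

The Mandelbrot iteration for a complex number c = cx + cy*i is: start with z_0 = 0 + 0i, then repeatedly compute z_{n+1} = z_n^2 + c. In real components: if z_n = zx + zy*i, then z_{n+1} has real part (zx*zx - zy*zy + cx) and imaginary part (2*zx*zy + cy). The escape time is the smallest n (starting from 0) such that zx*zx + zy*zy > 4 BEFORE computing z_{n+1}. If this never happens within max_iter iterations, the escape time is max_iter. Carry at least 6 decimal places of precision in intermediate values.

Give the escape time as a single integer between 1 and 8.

z_0 = 0 + 0i, c = -1.0660 + -1.0220i
Iter 1: z = -1.0660 + -1.0220i, |z|^2 = 2.1808
Iter 2: z = -0.9741 + 1.1569i, |z|^2 = 2.2874
Iter 3: z = -1.4555 + -3.2759i, |z|^2 = 12.8503
Escaped at iteration 3

Answer: 3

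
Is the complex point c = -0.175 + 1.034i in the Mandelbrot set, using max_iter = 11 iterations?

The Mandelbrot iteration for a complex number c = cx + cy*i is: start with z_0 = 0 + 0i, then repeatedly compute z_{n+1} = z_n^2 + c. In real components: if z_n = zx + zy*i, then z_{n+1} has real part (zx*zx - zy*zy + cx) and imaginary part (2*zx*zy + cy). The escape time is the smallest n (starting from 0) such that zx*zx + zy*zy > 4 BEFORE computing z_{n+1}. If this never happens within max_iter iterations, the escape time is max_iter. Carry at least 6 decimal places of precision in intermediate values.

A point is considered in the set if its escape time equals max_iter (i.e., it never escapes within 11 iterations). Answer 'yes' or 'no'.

Answer: yes

Derivation:
z_0 = 0 + 0i, c = -0.1750 + 1.0340i
Iter 1: z = -0.1750 + 1.0340i, |z|^2 = 1.0998
Iter 2: z = -1.2135 + 0.6721i, |z|^2 = 1.9244
Iter 3: z = 0.8459 + -0.5972i, |z|^2 = 1.0723
Iter 4: z = 0.1839 + 0.0236i, |z|^2 = 0.0344
Iter 5: z = -0.1417 + 1.0427i, |z|^2 = 1.1072
Iter 6: z = -1.2421 + 0.7385i, |z|^2 = 2.0881
Iter 7: z = 0.8224 + -0.8004i, |z|^2 = 1.3171
Iter 8: z = -0.1393 + -0.2826i, |z|^2 = 0.0993
Iter 9: z = -0.2354 + 1.1127i, |z|^2 = 1.2936
Iter 10: z = -1.3577 + 0.5100i, |z|^2 = 2.1036
Did not escape in 11 iterations → in set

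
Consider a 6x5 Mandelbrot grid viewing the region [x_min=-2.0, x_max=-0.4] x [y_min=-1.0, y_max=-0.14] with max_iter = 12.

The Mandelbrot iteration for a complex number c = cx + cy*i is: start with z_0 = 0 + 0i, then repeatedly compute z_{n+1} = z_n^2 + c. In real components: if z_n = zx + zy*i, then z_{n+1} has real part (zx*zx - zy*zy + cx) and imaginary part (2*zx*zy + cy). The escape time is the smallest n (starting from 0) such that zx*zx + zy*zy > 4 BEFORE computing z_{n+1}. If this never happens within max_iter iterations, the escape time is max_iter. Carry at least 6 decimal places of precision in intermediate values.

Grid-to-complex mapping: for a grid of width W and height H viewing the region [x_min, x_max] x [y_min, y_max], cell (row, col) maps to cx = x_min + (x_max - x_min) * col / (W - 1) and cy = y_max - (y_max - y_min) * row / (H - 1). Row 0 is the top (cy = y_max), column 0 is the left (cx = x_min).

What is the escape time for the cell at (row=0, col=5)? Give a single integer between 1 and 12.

Answer: 12

Derivation:
z_0 = 0 + 0i, c = -0.4000 + -0.1400i
Iter 1: z = -0.4000 + -0.1400i, |z|^2 = 0.1796
Iter 2: z = -0.2596 + -0.0280i, |z|^2 = 0.0682
Iter 3: z = -0.3334 + -0.1255i, |z|^2 = 0.1269
Iter 4: z = -0.3046 + -0.0563i, |z|^2 = 0.0960
Iter 5: z = -0.3104 + -0.1057i, |z|^2 = 0.1075
Iter 6: z = -0.3148 + -0.0744i, |z|^2 = 0.1046
Iter 7: z = -0.3064 + -0.0932i, |z|^2 = 0.1026
Iter 8: z = -0.3148 + -0.0829i, |z|^2 = 0.1060
Iter 9: z = -0.3078 + -0.0878i, |z|^2 = 0.1024
Iter 10: z = -0.3130 + -0.0860i, |z|^2 = 0.1053
Iter 11: z = -0.3094 + -0.0862i, |z|^2 = 0.1032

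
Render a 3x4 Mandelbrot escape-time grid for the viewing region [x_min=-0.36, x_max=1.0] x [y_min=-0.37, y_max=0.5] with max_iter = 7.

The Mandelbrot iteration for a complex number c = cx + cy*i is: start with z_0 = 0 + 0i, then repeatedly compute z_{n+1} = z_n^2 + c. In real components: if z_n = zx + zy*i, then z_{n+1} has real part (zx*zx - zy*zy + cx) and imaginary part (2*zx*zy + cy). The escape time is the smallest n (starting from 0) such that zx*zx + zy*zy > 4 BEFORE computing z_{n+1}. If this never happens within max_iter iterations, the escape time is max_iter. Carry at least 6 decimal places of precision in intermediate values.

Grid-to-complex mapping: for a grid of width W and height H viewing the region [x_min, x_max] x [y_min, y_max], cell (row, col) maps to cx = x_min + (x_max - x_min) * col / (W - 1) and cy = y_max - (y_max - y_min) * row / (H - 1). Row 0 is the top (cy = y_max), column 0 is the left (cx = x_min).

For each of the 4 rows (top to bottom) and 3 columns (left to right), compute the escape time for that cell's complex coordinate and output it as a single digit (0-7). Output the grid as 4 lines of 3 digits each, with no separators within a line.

(row=0, col=0): c = -0.3600 + 0.5000i → escape time 7
(row=0, col=1): c = 0.3200 + 0.5000i → escape time 7
(row=0, col=2): c = 1.0000 + 0.5000i → escape time 2
(row=1, col=0): c = -0.3600 + 0.2100i → escape time 7
(row=1, col=1): c = 0.3200 + 0.2100i → escape time 7
(row=1, col=2): c = 1.0000 + 0.2100i → escape time 2
(row=2, col=0): c = -0.3600 + -0.0800i → escape time 7
(row=2, col=1): c = 0.3200 + -0.0800i → escape time 7
(row=2, col=2): c = 1.0000 + -0.0800i → escape time 2
(row=3, col=0): c = -0.3600 + -0.3700i → escape time 7
(row=3, col=1): c = 0.3200 + -0.3700i → escape time 7
(row=3, col=2): c = 1.0000 + -0.3700i → escape time 2

Answer: 772
772
772
772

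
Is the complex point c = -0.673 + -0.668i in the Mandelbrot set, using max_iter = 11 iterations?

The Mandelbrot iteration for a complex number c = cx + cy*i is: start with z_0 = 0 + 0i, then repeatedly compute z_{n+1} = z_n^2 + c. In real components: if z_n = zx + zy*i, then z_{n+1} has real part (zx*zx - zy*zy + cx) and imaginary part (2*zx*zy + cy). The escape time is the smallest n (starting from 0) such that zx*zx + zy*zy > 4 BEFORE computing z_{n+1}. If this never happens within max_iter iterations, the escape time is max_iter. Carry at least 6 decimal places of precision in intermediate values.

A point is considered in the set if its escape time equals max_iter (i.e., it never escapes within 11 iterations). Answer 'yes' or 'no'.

Answer: no

Derivation:
z_0 = 0 + 0i, c = -0.6730 + -0.6680i
Iter 1: z = -0.6730 + -0.6680i, |z|^2 = 0.8992
Iter 2: z = -0.6663 + 0.2311i, |z|^2 = 0.4974
Iter 3: z = -0.2825 + -0.9760i, |z|^2 = 1.0324
Iter 4: z = -1.5458 + -0.1166i, |z|^2 = 2.4030
Iter 5: z = 1.7028 + -0.3075i, |z|^2 = 2.9942
Iter 6: z = 2.1322 + -1.7152i, |z|^2 = 7.4878
Escaped at iteration 6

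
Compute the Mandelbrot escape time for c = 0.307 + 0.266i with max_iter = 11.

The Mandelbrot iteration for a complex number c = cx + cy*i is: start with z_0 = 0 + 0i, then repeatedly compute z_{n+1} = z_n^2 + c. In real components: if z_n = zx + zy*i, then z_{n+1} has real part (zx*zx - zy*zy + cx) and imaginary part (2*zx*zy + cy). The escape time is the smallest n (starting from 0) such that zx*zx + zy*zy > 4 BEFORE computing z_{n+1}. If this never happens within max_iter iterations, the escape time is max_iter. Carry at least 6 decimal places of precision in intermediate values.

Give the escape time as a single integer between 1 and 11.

z_0 = 0 + 0i, c = 0.3070 + 0.2660i
Iter 1: z = 0.3070 + 0.2660i, |z|^2 = 0.1650
Iter 2: z = 0.3305 + 0.4293i, |z|^2 = 0.2935
Iter 3: z = 0.2319 + 0.5498i, |z|^2 = 0.3560
Iter 4: z = 0.0585 + 0.5210i, |z|^2 = 0.2749
Iter 5: z = 0.0390 + 0.3270i, |z|^2 = 0.1084
Iter 6: z = 0.2016 + 0.2915i, |z|^2 = 0.1256
Iter 7: z = 0.2627 + 0.3835i, |z|^2 = 0.2161
Iter 8: z = 0.2289 + 0.4675i, |z|^2 = 0.2709
Iter 9: z = 0.1409 + 0.4800i, |z|^2 = 0.2503
Iter 10: z = 0.0964 + 0.4012i, |z|^2 = 0.1703

Answer: 11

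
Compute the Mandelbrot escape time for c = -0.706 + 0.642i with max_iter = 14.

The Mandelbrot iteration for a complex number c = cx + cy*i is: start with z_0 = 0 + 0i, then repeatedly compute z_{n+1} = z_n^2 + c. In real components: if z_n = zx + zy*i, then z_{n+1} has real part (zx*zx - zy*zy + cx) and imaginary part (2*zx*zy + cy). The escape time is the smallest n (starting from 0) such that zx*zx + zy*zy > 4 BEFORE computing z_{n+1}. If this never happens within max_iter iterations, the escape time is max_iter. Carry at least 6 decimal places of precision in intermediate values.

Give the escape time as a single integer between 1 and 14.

z_0 = 0 + 0i, c = -0.7060 + 0.6420i
Iter 1: z = -0.7060 + 0.6420i, |z|^2 = 0.9106
Iter 2: z = -0.6197 + -0.2645i, |z|^2 = 0.4540
Iter 3: z = -0.3919 + 0.9698i, |z|^2 = 1.0942
Iter 4: z = -1.4930 + -0.1182i, |z|^2 = 2.2430
Iter 5: z = 1.5091 + 0.9948i, |z|^2 = 3.2671
Iter 6: z = 0.5817 + 3.6446i, |z|^2 = 13.6215
Escaped at iteration 6

Answer: 6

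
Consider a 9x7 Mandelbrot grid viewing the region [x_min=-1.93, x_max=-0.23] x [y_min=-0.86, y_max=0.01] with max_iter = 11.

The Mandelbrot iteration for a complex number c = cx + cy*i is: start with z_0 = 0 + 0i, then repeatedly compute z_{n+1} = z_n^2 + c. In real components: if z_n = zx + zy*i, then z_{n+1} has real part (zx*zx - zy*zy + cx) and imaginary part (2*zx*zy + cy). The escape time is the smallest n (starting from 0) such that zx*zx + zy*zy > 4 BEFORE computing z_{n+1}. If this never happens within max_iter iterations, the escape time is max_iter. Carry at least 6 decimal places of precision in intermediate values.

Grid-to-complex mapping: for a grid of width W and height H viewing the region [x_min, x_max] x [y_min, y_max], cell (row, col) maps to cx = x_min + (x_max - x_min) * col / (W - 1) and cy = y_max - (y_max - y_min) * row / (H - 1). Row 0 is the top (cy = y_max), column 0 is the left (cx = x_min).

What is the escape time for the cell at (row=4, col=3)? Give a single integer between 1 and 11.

Answer: 3

Derivation:
z_0 = 0 + 0i, c = -1.2925 + -0.5700i
Iter 1: z = -1.2925 + -0.5700i, |z|^2 = 1.9955
Iter 2: z = 0.0532 + 0.9034i, |z|^2 = 0.8190
Iter 3: z = -2.1059 + -0.4740i, |z|^2 = 4.6594
Escaped at iteration 3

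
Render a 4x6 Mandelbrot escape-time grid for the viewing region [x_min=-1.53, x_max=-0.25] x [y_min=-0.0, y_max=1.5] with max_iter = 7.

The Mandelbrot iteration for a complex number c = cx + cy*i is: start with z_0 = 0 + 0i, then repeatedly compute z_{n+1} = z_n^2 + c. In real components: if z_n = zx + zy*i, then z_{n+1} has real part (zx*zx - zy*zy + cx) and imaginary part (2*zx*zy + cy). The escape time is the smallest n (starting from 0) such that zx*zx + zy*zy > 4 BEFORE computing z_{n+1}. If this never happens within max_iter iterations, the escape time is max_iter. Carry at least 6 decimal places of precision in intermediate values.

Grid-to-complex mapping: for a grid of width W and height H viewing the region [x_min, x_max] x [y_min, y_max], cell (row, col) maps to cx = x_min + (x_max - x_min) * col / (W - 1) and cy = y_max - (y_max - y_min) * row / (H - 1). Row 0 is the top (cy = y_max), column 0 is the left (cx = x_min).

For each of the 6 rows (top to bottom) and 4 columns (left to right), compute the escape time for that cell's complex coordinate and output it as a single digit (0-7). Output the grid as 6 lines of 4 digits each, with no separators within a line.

(row=0, col=0): c = -1.5300 + 1.5000i → escape time 1
(row=0, col=1): c = -1.1033 + 1.5000i → escape time 2
(row=0, col=2): c = -0.6767 + 1.5000i → escape time 2
(row=0, col=3): c = -0.2500 + 1.5000i → escape time 2
(row=1, col=0): c = -1.5300 + 1.2000i → escape time 2
(row=1, col=1): c = -1.1033 + 1.2000i → escape time 3
(row=1, col=2): c = -0.6767 + 1.2000i → escape time 3
(row=1, col=3): c = -0.2500 + 1.2000i → escape time 3
(row=2, col=0): c = -1.5300 + 0.9000i → escape time 3
(row=2, col=1): c = -1.1033 + 0.9000i → escape time 3
(row=2, col=2): c = -0.6767 + 0.9000i → escape time 4
(row=2, col=3): c = -0.2500 + 0.9000i → escape time 7
(row=3, col=0): c = -1.5300 + 0.6000i → escape time 3
(row=3, col=1): c = -1.1033 + 0.6000i → escape time 4
(row=3, col=2): c = -0.6767 + 0.6000i → escape time 7
(row=3, col=3): c = -0.2500 + 0.6000i → escape time 7
(row=4, col=0): c = -1.5300 + 0.3000i → escape time 5
(row=4, col=1): c = -1.1033 + 0.3000i → escape time 7
(row=4, col=2): c = -0.6767 + 0.3000i → escape time 7
(row=4, col=3): c = -0.2500 + 0.3000i → escape time 7
(row=5, col=0): c = -1.5300 + 0.0000i → escape time 7
(row=5, col=1): c = -1.1033 + 0.0000i → escape time 7
(row=5, col=2): c = -0.6767 + 0.0000i → escape time 7
(row=5, col=3): c = -0.2500 + 0.0000i → escape time 7

Answer: 1222
2333
3347
3477
5777
7777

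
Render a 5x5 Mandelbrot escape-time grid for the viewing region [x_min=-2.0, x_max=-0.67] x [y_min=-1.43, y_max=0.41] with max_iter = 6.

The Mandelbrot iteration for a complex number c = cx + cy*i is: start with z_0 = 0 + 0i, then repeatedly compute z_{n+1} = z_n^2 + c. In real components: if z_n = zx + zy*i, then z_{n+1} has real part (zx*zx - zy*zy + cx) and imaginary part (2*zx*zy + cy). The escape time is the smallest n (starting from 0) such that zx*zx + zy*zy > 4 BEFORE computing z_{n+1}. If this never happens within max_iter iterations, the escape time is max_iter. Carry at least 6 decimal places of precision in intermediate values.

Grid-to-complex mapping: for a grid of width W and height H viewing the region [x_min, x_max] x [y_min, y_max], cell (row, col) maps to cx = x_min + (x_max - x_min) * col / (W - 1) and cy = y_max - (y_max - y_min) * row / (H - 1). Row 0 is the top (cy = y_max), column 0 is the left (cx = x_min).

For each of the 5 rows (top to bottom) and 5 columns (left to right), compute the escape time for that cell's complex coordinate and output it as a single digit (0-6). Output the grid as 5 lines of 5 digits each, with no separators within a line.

Answer: 13666
16666
13356
12334
11222

Derivation:
(row=0, col=0): c = -2.0000 + 0.4100i → escape time 1
(row=0, col=1): c = -1.6675 + 0.4100i → escape time 3
(row=0, col=2): c = -1.3350 + 0.4100i → escape time 6
(row=0, col=3): c = -1.0025 + 0.4100i → escape time 6
(row=0, col=4): c = -0.6700 + 0.4100i → escape time 6
(row=1, col=0): c = -2.0000 + -0.0500i → escape time 1
(row=1, col=1): c = -1.6675 + -0.0500i → escape time 6
(row=1, col=2): c = -1.3350 + -0.0500i → escape time 6
(row=1, col=3): c = -1.0025 + -0.0500i → escape time 6
(row=1, col=4): c = -0.6700 + -0.0500i → escape time 6
(row=2, col=0): c = -2.0000 + -0.5100i → escape time 1
(row=2, col=1): c = -1.6675 + -0.5100i → escape time 3
(row=2, col=2): c = -1.3350 + -0.5100i → escape time 3
(row=2, col=3): c = -1.0025 + -0.5100i → escape time 5
(row=2, col=4): c = -0.6700 + -0.5100i → escape time 6
(row=3, col=0): c = -2.0000 + -0.9700i → escape time 1
(row=3, col=1): c = -1.6675 + -0.9700i → escape time 2
(row=3, col=2): c = -1.3350 + -0.9700i → escape time 3
(row=3, col=3): c = -1.0025 + -0.9700i → escape time 3
(row=3, col=4): c = -0.6700 + -0.9700i → escape time 4
(row=4, col=0): c = -2.0000 + -1.4300i → escape time 1
(row=4, col=1): c = -1.6675 + -1.4300i → escape time 1
(row=4, col=2): c = -1.3350 + -1.4300i → escape time 2
(row=4, col=3): c = -1.0025 + -1.4300i → escape time 2
(row=4, col=4): c = -0.6700 + -1.4300i → escape time 2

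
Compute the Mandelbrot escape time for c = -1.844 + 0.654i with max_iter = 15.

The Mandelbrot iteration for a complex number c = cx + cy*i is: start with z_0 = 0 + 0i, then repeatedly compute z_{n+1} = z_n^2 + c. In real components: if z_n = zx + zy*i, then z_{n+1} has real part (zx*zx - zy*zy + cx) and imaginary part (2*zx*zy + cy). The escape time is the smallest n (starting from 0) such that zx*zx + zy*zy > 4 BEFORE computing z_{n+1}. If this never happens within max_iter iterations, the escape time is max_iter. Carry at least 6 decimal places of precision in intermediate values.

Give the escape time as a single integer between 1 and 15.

Answer: 2

Derivation:
z_0 = 0 + 0i, c = -1.8440 + 0.6540i
Iter 1: z = -1.8440 + 0.6540i, |z|^2 = 3.8281
Iter 2: z = 1.1286 + -1.7580i, |z|^2 = 4.3642
Escaped at iteration 2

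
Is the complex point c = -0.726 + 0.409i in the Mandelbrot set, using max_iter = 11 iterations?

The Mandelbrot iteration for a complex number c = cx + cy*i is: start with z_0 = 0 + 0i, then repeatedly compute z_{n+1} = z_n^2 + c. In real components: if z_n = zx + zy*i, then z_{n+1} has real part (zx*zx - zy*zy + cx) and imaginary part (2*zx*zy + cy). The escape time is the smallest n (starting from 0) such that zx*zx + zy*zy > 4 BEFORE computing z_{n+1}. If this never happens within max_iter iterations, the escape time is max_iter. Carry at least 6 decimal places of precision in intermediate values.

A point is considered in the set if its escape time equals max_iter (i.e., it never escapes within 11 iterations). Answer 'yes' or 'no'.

Answer: no

Derivation:
z_0 = 0 + 0i, c = -0.7260 + 0.4090i
Iter 1: z = -0.7260 + 0.4090i, |z|^2 = 0.6944
Iter 2: z = -0.3662 + -0.1849i, |z|^2 = 0.1683
Iter 3: z = -0.6261 + 0.5444i, |z|^2 = 0.6883
Iter 4: z = -0.6304 + -0.2727i, |z|^2 = 0.4718
Iter 5: z = -0.4029 + 0.7528i, |z|^2 = 0.7290
Iter 6: z = -1.1303 + -0.1976i, |z|^2 = 1.3167
Iter 7: z = 0.5126 + 0.8558i, |z|^2 = 0.9951
Iter 8: z = -1.1957 + 1.2863i, |z|^2 = 3.0841
Iter 9: z = -0.9510 + -2.6669i, |z|^2 = 8.0168
Escaped at iteration 9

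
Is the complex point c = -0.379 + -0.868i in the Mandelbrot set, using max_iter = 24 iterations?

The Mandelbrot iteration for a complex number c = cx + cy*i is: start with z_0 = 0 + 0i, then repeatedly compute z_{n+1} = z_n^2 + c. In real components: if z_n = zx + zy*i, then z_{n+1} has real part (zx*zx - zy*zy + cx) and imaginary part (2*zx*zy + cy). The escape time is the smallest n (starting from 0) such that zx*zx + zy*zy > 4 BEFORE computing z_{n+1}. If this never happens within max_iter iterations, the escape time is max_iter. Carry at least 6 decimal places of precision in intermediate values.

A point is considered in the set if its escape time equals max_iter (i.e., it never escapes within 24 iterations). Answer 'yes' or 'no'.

Answer: no

Derivation:
z_0 = 0 + 0i, c = -0.3790 + -0.8680i
Iter 1: z = -0.3790 + -0.8680i, |z|^2 = 0.8971
Iter 2: z = -0.9888 + -0.2101i, |z|^2 = 1.0218
Iter 3: z = 0.5546 + -0.4526i, |z|^2 = 0.5124
Iter 4: z = -0.2763 + -1.3700i, |z|^2 = 1.9532
Iter 5: z = -2.1795 + -0.1109i, |z|^2 = 4.7627
Escaped at iteration 5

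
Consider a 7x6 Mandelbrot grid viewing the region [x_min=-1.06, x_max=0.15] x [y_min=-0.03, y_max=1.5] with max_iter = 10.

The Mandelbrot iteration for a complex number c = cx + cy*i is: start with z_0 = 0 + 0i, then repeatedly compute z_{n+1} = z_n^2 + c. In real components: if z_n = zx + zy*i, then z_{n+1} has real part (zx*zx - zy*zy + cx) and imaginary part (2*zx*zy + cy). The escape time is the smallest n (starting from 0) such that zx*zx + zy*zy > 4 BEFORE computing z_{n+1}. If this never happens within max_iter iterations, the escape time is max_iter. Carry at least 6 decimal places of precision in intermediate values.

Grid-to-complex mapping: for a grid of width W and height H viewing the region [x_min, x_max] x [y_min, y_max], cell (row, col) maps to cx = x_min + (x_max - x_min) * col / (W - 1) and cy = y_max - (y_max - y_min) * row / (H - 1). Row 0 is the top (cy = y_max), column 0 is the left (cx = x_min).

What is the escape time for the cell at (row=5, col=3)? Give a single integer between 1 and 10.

Answer: 10

Derivation:
z_0 = 0 + 0i, c = -0.4550 + -0.0300i
Iter 1: z = -0.4550 + -0.0300i, |z|^2 = 0.2079
Iter 2: z = -0.2489 + -0.0027i, |z|^2 = 0.0619
Iter 3: z = -0.3931 + -0.0287i, |z|^2 = 0.1553
Iter 4: z = -0.3013 + -0.0075i, |z|^2 = 0.0908
Iter 5: z = -0.3643 + -0.0255i, |z|^2 = 0.1333
Iter 6: z = -0.3230 + -0.0114i, |z|^2 = 0.1044
Iter 7: z = -0.3508 + -0.0226i, |z|^2 = 0.1236
Iter 8: z = -0.3324 + -0.0141i, |z|^2 = 0.1107
Iter 9: z = -0.3447 + -0.0206i, |z|^2 = 0.1192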